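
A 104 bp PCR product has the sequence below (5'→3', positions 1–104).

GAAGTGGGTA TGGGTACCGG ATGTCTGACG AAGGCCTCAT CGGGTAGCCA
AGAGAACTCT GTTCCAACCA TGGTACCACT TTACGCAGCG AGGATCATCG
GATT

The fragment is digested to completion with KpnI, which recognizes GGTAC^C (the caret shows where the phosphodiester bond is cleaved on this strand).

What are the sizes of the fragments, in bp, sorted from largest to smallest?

59, 28, 17 bp

KpnI sites (GGTACC) start at positions 13, 72.
KpnI cuts after base 5 of each site (before the last base), so after positions 17, 76.
Linear molecule, 2 cuts → 3 fragments:
  1–17 → 17 bp
  18–76 → 59 bp
  77–104 → 28 bp
Sorted largest to smallest: 59, 28, 17 bp.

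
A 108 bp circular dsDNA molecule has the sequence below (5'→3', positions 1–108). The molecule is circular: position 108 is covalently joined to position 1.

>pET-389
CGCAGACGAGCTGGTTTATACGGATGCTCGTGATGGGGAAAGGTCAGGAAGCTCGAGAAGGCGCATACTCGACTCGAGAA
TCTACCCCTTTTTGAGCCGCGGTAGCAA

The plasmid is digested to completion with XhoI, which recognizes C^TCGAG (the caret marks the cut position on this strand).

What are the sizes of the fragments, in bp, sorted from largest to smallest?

XhoI sites (CTCGAG) start at positions 52, 73.
XhoI cuts after the first base of each site, so after positions 52, 73.
Circular molecule, 2 cuts → 2 fragments:
  53–73 → 21 bp
  74–108 then 1–52 → 35 + 52 = 87 bp
Sorted largest to smallest: 87, 21 bp.

87, 21 bp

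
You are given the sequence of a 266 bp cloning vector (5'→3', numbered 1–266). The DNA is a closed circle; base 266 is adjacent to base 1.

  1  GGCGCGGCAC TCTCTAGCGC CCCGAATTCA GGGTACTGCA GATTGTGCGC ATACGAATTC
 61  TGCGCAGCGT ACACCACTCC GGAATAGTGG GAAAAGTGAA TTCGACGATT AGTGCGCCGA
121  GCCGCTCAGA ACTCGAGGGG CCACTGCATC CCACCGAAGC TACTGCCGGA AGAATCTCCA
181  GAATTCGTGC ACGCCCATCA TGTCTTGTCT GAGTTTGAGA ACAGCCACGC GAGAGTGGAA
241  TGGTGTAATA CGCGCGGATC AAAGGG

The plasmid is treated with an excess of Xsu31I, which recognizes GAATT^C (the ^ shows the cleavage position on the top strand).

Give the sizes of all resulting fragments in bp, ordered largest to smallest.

109, 83, 43, 31 bp

Xsu31I sites (GAATTC) start at positions 24, 55, 98, 181.
Xsu31I cuts after base 5 of each site (before the last base), so after positions 28, 59, 102, 185.
Circular molecule, 4 cuts → 4 fragments:
  29–59 → 31 bp
  60–102 → 43 bp
  103–185 → 83 bp
  186–266 then 1–28 → 81 + 28 = 109 bp
Sorted largest to smallest: 109, 83, 43, 31 bp.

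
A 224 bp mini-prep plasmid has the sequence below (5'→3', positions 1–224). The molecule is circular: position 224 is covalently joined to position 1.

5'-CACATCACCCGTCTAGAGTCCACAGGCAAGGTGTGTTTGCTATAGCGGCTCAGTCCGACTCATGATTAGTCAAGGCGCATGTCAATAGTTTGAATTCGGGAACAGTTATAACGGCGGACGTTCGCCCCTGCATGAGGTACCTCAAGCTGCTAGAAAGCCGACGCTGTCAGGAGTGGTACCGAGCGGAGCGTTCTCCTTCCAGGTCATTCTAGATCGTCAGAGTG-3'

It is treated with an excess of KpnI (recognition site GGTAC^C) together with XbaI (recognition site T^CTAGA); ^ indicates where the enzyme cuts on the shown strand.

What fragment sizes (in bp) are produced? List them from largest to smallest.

128, 39, 29, 28 bp

KpnI sites (GGTACC) start at positions 136, 175.
KpnI cuts after base 5 of each site (before the last base), so after positions 140, 179.
XbaI sites (TCTAGA) start at positions 12, 208.
XbaI cuts after the first base of each site, so after positions 12, 208.
Combined cut positions: 12, 140, 179, 208.
Circular molecule, 4 cuts → 4 fragments:
  13–140 → 128 bp
  141–179 → 39 bp
  180–208 → 29 bp
  209–224 then 1–12 → 16 + 12 = 28 bp
Sorted largest to smallest: 128, 39, 29, 28 bp.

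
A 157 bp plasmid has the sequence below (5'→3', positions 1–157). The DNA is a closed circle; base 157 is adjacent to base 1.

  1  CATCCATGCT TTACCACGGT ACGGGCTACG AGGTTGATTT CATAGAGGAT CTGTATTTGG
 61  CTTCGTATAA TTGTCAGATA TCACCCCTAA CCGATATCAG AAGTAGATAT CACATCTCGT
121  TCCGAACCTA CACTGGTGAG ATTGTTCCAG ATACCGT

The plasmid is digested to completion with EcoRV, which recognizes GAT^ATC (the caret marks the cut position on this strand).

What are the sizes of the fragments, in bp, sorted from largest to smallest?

EcoRV sites (GATATC) start at positions 77, 93, 106.
EcoRV cuts after base 3 of each site, so after positions 79, 95, 108.
Circular molecule, 3 cuts → 3 fragments:
  80–95 → 16 bp
  96–108 → 13 bp
  109–157 then 1–79 → 49 + 79 = 128 bp
Sorted largest to smallest: 128, 16, 13 bp.

128, 16, 13 bp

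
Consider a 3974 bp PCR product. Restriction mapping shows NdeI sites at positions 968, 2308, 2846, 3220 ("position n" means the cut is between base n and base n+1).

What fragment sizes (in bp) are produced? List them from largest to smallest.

Linear molecule, 4 cuts → 5 fragments:
  968 − 0 = 968 bp
  2308 − 968 = 1340 bp
  2846 − 2308 = 538 bp
  3220 − 2846 = 374 bp
  3974 − 3220 = 754 bp
Sorted largest to smallest: 1340, 968, 754, 538, 374 bp.

1340, 968, 754, 538, 374 bp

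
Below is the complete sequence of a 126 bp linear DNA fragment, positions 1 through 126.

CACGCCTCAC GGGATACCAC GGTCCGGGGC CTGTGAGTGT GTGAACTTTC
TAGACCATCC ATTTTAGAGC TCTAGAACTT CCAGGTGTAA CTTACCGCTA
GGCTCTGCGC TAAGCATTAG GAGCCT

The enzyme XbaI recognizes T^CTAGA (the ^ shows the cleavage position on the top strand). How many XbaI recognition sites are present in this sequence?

TCTAGA occurs starting at positions 49, 71.
XbaI cuts at 2 sites.

2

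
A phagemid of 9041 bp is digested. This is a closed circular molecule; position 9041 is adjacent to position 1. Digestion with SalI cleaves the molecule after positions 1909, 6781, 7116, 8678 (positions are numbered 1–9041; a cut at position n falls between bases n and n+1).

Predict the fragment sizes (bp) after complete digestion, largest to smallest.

4872, 2272, 1562, 335 bp

Circular molecule, 4 cuts → 4 fragments:
  6781 − 1909 = 4872 bp
  7116 − 6781 = 335 bp
  8678 − 7116 = 1562 bp
  wrap: 9041 − 8678 + 1909 = 2272 bp
Sorted largest to smallest: 4872, 2272, 1562, 335 bp.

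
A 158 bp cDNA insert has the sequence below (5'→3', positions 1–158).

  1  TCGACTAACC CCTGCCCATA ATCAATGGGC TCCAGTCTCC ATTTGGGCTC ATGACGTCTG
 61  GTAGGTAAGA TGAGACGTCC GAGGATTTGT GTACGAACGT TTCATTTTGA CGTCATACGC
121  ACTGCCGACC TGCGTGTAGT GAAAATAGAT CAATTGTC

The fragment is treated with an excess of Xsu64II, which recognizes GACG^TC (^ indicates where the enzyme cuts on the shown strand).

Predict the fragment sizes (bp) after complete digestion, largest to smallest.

56, 46, 35, 21 bp

Xsu64II sites (GACGTC) start at positions 53, 74, 109.
Xsu64II cuts after base 4 of each site, so after positions 56, 77, 112.
Linear molecule, 3 cuts → 4 fragments:
  1–56 → 56 bp
  57–77 → 21 bp
  78–112 → 35 bp
  113–158 → 46 bp
Sorted largest to smallest: 56, 46, 35, 21 bp.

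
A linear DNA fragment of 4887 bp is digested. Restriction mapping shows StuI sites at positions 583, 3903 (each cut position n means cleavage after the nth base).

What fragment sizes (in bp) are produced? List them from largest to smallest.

Linear molecule, 2 cuts → 3 fragments:
  583 − 0 = 583 bp
  3903 − 583 = 3320 bp
  4887 − 3903 = 984 bp
Sorted largest to smallest: 3320, 984, 583 bp.

3320, 984, 583 bp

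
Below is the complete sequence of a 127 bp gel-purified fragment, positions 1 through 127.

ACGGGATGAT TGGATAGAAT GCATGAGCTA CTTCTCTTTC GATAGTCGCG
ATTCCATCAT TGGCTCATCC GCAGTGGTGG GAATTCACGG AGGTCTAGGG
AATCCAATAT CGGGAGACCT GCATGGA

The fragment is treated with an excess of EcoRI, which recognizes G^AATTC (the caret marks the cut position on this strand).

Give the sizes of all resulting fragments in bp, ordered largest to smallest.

The EcoRI site (GAATTC) starts at position 81.
EcoRI cuts after the first base of each site, so after position 81.
Linear molecule, 1 cut → 2 fragments:
  1–81 → 81 bp
  82–127 → 46 bp
Sorted largest to smallest: 81, 46 bp.

81, 46 bp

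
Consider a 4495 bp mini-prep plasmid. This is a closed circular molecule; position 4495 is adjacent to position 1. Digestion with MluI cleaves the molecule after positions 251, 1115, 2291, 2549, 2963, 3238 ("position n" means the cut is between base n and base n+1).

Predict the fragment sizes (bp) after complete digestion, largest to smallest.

1508, 1176, 864, 414, 275, 258 bp

Circular molecule, 6 cuts → 6 fragments:
  1115 − 251 = 864 bp
  2291 − 1115 = 1176 bp
  2549 − 2291 = 258 bp
  2963 − 2549 = 414 bp
  3238 − 2963 = 275 bp
  wrap: 4495 − 3238 + 251 = 1508 bp
Sorted largest to smallest: 1508, 1176, 864, 414, 275, 258 bp.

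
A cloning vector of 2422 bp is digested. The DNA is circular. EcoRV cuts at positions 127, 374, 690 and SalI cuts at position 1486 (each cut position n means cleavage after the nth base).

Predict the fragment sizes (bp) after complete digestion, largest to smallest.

Combined cut positions (sorted): 127, 374, 690, 1486.
Circular molecule, 4 cuts → 4 fragments:
  374 − 127 = 247 bp
  690 − 374 = 316 bp
  1486 − 690 = 796 bp
  wrap: 2422 − 1486 + 127 = 1063 bp
Sorted largest to smallest: 1063, 796, 316, 247 bp.

1063, 796, 316, 247 bp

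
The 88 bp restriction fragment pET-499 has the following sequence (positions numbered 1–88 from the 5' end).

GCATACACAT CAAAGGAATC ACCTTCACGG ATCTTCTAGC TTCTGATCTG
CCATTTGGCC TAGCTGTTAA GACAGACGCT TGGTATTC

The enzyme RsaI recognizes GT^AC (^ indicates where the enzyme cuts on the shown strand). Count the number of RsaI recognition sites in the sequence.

No occurrence of GTAC is present in the sequence.
RsaI does not cut: 0 sites.

0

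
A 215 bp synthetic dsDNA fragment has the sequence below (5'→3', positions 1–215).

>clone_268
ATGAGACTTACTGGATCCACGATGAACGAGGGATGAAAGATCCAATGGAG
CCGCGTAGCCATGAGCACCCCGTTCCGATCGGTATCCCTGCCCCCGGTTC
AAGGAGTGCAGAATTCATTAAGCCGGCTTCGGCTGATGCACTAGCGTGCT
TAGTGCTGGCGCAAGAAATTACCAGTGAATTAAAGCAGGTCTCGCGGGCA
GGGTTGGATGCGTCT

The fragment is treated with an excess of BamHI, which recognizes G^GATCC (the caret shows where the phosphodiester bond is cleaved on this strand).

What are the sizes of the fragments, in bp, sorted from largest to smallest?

The BamHI site (GGATCC) starts at position 13.
BamHI cuts after the first base of each site, so after position 13.
Linear molecule, 1 cut → 2 fragments:
  1–13 → 13 bp
  14–215 → 202 bp
Sorted largest to smallest: 202, 13 bp.

202, 13 bp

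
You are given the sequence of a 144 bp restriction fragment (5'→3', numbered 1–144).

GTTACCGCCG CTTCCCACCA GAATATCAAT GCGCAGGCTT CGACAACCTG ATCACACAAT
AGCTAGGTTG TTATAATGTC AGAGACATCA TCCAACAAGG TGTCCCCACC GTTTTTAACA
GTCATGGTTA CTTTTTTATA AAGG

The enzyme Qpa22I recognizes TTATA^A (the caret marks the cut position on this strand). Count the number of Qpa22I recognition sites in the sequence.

TTATAA occurs starting at positions 71, 136.
Qpa22I cuts at 2 sites.

2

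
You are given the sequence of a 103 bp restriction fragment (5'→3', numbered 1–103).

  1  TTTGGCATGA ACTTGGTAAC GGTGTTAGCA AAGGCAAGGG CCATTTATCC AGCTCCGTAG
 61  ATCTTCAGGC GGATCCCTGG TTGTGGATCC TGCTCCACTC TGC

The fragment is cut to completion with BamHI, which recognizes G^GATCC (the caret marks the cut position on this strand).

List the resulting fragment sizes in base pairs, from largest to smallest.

BamHI sites (GGATCC) start at positions 71, 85.
BamHI cuts after the first base of each site, so after positions 71, 85.
Linear molecule, 2 cuts → 3 fragments:
  1–71 → 71 bp
  72–85 → 14 bp
  86–103 → 18 bp
Sorted largest to smallest: 71, 18, 14 bp.

71, 18, 14 bp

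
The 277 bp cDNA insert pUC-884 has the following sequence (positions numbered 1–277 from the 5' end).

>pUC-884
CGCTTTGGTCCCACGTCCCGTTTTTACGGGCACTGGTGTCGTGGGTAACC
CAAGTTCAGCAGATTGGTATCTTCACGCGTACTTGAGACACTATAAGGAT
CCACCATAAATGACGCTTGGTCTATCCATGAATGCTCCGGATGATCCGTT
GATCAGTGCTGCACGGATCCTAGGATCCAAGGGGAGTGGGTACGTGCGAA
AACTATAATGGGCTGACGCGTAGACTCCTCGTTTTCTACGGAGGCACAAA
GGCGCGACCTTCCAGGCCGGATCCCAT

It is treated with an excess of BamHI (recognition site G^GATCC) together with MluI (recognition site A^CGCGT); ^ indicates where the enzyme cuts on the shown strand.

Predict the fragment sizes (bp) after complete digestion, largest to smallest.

75, 68, 53, 43, 22, 8, 8 bp

BamHI sites (GGATCC) start at positions 97, 165, 173, 269.
BamHI cuts after the first base of each site, so after positions 97, 165, 173, 269.
MluI sites (ACGCGT) start at positions 75, 216.
MluI cuts after the first base of each site, so after positions 75, 216.
Combined cut positions: 75, 97, 165, 173, 216, 269.
Linear molecule, 6 cuts → 7 fragments:
  1–75 → 75 bp
  76–97 → 22 bp
  98–165 → 68 bp
  166–173 → 8 bp
  174–216 → 43 bp
  217–269 → 53 bp
  270–277 → 8 bp
Sorted largest to smallest: 75, 68, 53, 43, 22, 8, 8 bp.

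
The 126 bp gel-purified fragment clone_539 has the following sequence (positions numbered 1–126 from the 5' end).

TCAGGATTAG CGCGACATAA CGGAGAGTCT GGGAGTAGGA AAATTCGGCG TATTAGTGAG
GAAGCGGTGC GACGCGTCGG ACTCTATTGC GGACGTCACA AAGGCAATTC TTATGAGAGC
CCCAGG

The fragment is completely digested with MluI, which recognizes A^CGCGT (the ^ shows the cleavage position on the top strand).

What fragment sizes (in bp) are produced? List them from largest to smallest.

The MluI site (ACGCGT) starts at position 72.
MluI cuts after the first base of each site, so after position 72.
Linear molecule, 1 cut → 2 fragments:
  1–72 → 72 bp
  73–126 → 54 bp
Sorted largest to smallest: 72, 54 bp.

72, 54 bp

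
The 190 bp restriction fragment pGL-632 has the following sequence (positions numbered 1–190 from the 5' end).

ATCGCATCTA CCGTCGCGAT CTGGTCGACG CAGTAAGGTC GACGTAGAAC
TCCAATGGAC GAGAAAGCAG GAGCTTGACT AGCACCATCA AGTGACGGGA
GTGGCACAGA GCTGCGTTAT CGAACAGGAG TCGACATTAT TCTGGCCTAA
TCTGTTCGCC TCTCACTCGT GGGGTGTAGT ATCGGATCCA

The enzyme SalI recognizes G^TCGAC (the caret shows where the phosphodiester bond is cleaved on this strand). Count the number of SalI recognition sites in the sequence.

3

GTCGAC occurs starting at positions 24, 38, 130.
SalI cuts at 3 sites.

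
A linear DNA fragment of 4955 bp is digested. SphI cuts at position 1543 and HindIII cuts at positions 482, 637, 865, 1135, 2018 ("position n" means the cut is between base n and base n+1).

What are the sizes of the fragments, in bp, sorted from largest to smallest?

2937, 482, 475, 408, 270, 228, 155 bp

Combined cut positions (sorted): 482, 637, 865, 1135, 1543, 2018.
Linear molecule, 6 cuts → 7 fragments:
  482 − 0 = 482 bp
  637 − 482 = 155 bp
  865 − 637 = 228 bp
  1135 − 865 = 270 bp
  1543 − 1135 = 408 bp
  2018 − 1543 = 475 bp
  4955 − 2018 = 2937 bp
Sorted largest to smallest: 2937, 482, 475, 408, 270, 228, 155 bp.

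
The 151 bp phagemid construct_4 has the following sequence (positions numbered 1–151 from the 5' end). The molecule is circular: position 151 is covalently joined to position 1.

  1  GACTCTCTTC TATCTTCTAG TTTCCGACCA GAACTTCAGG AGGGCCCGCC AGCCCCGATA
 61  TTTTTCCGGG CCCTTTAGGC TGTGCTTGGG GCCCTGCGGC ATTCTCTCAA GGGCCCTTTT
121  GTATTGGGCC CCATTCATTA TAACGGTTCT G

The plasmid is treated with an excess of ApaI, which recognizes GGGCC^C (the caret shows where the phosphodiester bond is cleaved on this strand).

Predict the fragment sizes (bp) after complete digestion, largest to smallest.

ApaI sites (GGGCCC) start at positions 42, 68, 89, 111, 126.
ApaI cuts after base 5 of each site (before the last base), so after positions 46, 72, 93, 115, 130.
Circular molecule, 5 cuts → 5 fragments:
  47–72 → 26 bp
  73–93 → 21 bp
  94–115 → 22 bp
  116–130 → 15 bp
  131–151 then 1–46 → 21 + 46 = 67 bp
Sorted largest to smallest: 67, 26, 22, 21, 15 bp.

67, 26, 22, 21, 15 bp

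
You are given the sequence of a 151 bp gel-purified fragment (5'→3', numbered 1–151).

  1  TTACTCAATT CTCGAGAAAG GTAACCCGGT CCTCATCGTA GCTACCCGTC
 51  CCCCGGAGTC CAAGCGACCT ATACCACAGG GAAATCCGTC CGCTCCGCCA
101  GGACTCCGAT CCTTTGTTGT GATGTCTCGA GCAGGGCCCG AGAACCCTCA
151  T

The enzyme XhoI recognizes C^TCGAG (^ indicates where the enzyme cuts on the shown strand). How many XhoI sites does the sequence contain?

2

CTCGAG occurs starting at positions 11, 126.
XhoI cuts at 2 sites.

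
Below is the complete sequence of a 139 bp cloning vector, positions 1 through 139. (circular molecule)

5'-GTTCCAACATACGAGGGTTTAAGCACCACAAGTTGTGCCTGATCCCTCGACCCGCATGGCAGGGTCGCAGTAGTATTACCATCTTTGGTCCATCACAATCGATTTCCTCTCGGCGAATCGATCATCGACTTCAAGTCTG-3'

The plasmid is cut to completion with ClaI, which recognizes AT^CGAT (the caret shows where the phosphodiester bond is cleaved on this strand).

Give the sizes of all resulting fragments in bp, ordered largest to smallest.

120, 19 bp

ClaI sites (ATCGAT) start at positions 98, 117.
ClaI cuts after base 2 of each site, so after positions 99, 118.
Circular molecule, 2 cuts → 2 fragments:
  100–118 → 19 bp
  119–139 then 1–99 → 21 + 99 = 120 bp
Sorted largest to smallest: 120, 19 bp.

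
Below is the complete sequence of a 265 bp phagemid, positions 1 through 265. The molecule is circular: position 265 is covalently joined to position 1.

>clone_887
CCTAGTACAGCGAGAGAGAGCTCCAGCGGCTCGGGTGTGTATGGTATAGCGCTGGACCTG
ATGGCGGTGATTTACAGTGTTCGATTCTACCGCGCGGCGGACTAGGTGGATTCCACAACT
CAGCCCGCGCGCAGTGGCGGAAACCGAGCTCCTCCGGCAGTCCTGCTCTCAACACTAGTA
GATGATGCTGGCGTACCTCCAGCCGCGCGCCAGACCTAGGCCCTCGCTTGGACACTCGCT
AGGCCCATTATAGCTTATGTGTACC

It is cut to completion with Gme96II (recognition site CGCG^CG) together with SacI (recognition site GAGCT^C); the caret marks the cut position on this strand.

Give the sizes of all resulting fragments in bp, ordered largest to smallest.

Gme96II sites (CGCGCG) start at positions 91, 126, 204.
Gme96II cuts after base 4 of each site, so after positions 94, 129, 207.
SacI sites (GAGCTC) start at positions 18, 146.
SacI cuts after base 5 of each site (before the last base), so after positions 22, 150.
Combined cut positions: 22, 94, 129, 150, 207.
Circular molecule, 5 cuts → 5 fragments:
  23–94 → 72 bp
  95–129 → 35 bp
  130–150 → 21 bp
  151–207 → 57 bp
  208–265 then 1–22 → 58 + 22 = 80 bp
Sorted largest to smallest: 80, 72, 57, 35, 21 bp.

80, 72, 57, 35, 21 bp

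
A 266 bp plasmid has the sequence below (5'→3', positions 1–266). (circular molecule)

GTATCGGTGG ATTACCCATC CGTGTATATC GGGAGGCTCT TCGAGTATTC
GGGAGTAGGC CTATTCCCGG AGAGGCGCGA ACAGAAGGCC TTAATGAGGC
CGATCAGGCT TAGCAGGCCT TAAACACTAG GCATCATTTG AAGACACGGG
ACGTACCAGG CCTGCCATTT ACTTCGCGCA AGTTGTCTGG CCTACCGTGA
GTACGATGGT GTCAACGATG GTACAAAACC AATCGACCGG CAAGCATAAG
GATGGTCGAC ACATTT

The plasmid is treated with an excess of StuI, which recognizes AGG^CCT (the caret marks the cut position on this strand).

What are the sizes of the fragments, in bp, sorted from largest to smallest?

StuI sites (AGGCCT) start at positions 57, 86, 115, 158.
StuI cuts after base 3 of each site, so after positions 59, 88, 117, 160.
Circular molecule, 4 cuts → 4 fragments:
  60–88 → 29 bp
  89–117 → 29 bp
  118–160 → 43 bp
  161–266 then 1–59 → 106 + 59 = 165 bp
Sorted largest to smallest: 165, 43, 29, 29 bp.

165, 43, 29, 29 bp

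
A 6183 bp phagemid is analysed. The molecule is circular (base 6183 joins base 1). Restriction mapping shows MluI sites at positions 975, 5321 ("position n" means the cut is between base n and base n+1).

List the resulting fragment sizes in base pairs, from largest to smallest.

4346, 1837 bp

Circular molecule, 2 cuts → 2 fragments:
  5321 − 975 = 4346 bp
  wrap: 6183 − 5321 + 975 = 1837 bp
Sorted largest to smallest: 4346, 1837 bp.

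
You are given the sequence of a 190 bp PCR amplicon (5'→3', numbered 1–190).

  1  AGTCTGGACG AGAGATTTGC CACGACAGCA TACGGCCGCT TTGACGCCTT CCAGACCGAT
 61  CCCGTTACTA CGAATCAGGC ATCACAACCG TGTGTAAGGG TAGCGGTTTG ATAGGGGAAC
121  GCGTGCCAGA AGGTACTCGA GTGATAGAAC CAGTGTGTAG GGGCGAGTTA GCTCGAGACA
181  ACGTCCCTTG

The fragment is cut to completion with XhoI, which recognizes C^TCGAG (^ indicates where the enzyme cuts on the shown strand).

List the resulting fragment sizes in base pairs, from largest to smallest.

136, 36, 18 bp

XhoI sites (CTCGAG) start at positions 136, 172.
XhoI cuts after the first base of each site, so after positions 136, 172.
Linear molecule, 2 cuts → 3 fragments:
  1–136 → 136 bp
  137–172 → 36 bp
  173–190 → 18 bp
Sorted largest to smallest: 136, 36, 18 bp.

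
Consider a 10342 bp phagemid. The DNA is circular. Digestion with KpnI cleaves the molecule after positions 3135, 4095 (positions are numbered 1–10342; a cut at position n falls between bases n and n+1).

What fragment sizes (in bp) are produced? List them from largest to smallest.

9382, 960 bp

Circular molecule, 2 cuts → 2 fragments:
  4095 − 3135 = 960 bp
  wrap: 10342 − 4095 + 3135 = 9382 bp
Sorted largest to smallest: 9382, 960 bp.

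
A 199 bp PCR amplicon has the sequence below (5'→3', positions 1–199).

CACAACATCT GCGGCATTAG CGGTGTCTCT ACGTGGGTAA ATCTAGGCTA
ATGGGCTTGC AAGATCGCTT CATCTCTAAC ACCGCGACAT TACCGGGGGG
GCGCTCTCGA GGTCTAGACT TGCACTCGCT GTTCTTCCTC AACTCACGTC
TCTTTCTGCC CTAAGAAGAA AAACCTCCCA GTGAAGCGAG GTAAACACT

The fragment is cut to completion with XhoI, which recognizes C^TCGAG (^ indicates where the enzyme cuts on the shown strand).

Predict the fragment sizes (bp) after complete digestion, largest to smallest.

106, 93 bp

The XhoI site (CTCGAG) starts at position 106.
XhoI cuts after the first base of each site, so after position 106.
Linear molecule, 1 cut → 2 fragments:
  1–106 → 106 bp
  107–199 → 93 bp
Sorted largest to smallest: 106, 93 bp.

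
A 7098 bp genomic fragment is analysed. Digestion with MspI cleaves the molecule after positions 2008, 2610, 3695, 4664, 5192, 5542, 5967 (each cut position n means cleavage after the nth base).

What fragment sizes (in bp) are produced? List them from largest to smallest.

2008, 1131, 1085, 969, 602, 528, 425, 350 bp

Linear molecule, 7 cuts → 8 fragments:
  2008 − 0 = 2008 bp
  2610 − 2008 = 602 bp
  3695 − 2610 = 1085 bp
  4664 − 3695 = 969 bp
  5192 − 4664 = 528 bp
  5542 − 5192 = 350 bp
  5967 − 5542 = 425 bp
  7098 − 5967 = 1131 bp
Sorted largest to smallest: 2008, 1131, 1085, 969, 602, 528, 425, 350 bp.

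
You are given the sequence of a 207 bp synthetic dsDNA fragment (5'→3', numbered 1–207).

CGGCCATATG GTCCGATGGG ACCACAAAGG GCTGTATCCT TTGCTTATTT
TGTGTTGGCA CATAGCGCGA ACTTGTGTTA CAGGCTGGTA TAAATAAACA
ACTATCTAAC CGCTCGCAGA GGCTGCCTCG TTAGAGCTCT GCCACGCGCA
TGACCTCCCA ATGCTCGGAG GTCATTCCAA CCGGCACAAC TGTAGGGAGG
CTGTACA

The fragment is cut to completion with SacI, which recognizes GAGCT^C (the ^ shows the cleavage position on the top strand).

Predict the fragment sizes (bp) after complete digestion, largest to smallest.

The SacI site (GAGCTC) starts at position 134.
SacI cuts after base 5 of each site (before the last base), so after position 138.
Linear molecule, 1 cut → 2 fragments:
  1–138 → 138 bp
  139–207 → 69 bp
Sorted largest to smallest: 138, 69 bp.

138, 69 bp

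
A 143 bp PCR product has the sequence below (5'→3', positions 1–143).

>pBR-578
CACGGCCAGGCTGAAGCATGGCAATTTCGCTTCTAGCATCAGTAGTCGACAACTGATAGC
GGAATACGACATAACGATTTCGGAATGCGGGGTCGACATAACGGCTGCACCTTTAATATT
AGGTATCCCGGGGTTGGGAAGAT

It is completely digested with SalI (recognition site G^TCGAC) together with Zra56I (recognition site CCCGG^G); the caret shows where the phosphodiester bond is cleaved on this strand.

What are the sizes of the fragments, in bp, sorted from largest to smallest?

47, 45, 39, 12 bp

SalI sites (GTCGAC) start at positions 45, 92.
SalI cuts after the first base of each site, so after positions 45, 92.
The Zra56I site (CCCGGG) starts at position 127.
Zra56I cuts after base 5 of each site (before the last base), so after position 131.
Combined cut positions: 45, 92, 131.
Linear molecule, 3 cuts → 4 fragments:
  1–45 → 45 bp
  46–92 → 47 bp
  93–131 → 39 bp
  132–143 → 12 bp
Sorted largest to smallest: 47, 45, 39, 12 bp.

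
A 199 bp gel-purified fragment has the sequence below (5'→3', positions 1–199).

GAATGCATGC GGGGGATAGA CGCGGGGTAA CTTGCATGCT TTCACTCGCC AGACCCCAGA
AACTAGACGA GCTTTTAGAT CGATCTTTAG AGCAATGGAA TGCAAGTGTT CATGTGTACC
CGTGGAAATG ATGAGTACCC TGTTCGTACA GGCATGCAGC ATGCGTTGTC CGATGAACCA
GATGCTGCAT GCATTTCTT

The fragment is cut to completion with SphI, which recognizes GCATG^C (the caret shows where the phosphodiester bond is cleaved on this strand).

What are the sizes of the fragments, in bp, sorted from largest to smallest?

SphI sites (GCATGC) start at positions 5, 34, 152, 159, 187.
SphI cuts after base 5 of each site (before the last base), so after positions 9, 38, 156, 163, 191.
Linear molecule, 5 cuts → 6 fragments:
  1–9 → 9 bp
  10–38 → 29 bp
  39–156 → 118 bp
  157–163 → 7 bp
  164–191 → 28 bp
  192–199 → 8 bp
Sorted largest to smallest: 118, 29, 28, 9, 8, 7 bp.

118, 29, 28, 9, 8, 7 bp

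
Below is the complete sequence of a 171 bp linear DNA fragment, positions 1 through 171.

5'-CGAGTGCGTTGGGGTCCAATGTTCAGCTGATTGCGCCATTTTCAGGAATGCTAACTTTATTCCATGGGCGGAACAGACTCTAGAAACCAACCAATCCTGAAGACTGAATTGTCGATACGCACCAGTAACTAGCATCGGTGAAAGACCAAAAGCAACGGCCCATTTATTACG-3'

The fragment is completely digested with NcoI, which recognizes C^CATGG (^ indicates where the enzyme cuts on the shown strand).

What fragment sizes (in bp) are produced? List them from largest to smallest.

109, 62 bp

The NcoI site (CCATGG) starts at position 62.
NcoI cuts after the first base of each site, so after position 62.
Linear molecule, 1 cut → 2 fragments:
  1–62 → 62 bp
  63–171 → 109 bp
Sorted largest to smallest: 109, 62 bp.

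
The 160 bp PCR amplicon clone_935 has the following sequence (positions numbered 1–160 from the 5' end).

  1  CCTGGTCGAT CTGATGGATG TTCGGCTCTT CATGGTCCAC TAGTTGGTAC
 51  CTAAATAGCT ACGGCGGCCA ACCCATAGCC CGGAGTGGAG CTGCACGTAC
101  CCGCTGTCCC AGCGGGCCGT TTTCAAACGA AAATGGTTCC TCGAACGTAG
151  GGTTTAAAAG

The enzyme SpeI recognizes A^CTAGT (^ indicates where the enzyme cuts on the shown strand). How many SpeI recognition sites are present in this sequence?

1

ACTAGT occurs starting at position 39.
SpeI cuts at 1 site.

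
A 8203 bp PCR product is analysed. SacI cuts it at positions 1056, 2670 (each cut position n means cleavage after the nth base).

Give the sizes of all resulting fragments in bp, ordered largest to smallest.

5533, 1614, 1056 bp

Linear molecule, 2 cuts → 3 fragments:
  1056 − 0 = 1056 bp
  2670 − 1056 = 1614 bp
  8203 − 2670 = 5533 bp
Sorted largest to smallest: 5533, 1614, 1056 bp.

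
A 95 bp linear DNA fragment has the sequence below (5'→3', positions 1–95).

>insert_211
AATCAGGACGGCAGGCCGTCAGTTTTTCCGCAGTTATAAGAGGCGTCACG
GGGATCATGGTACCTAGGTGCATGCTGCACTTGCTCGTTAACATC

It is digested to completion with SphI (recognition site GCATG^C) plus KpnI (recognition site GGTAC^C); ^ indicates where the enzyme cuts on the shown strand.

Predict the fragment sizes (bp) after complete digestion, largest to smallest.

63, 21, 11 bp

The SphI site (GCATGC) starts at position 70.
SphI cuts after base 5 of each site (before the last base), so after position 74.
The KpnI site (GGTACC) starts at position 59.
KpnI cuts after base 5 of each site (before the last base), so after position 63.
Combined cut positions: 63, 74.
Linear molecule, 2 cuts → 3 fragments:
  1–63 → 63 bp
  64–74 → 11 bp
  75–95 → 21 bp
Sorted largest to smallest: 63, 21, 11 bp.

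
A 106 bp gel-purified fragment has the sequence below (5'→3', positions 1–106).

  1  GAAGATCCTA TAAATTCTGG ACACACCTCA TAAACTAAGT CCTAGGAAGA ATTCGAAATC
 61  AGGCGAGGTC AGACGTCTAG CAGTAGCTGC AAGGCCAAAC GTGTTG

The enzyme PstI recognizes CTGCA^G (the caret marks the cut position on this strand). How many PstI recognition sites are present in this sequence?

0

No occurrence of CTGCAG is present in the sequence.
PstI does not cut: 0 sites.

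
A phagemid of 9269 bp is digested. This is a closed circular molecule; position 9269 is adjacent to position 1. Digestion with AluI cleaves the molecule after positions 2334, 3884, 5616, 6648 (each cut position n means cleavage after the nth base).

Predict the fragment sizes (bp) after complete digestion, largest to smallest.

4955, 1732, 1550, 1032 bp

Circular molecule, 4 cuts → 4 fragments:
  3884 − 2334 = 1550 bp
  5616 − 3884 = 1732 bp
  6648 − 5616 = 1032 bp
  wrap: 9269 − 6648 + 2334 = 4955 bp
Sorted largest to smallest: 4955, 1732, 1550, 1032 bp.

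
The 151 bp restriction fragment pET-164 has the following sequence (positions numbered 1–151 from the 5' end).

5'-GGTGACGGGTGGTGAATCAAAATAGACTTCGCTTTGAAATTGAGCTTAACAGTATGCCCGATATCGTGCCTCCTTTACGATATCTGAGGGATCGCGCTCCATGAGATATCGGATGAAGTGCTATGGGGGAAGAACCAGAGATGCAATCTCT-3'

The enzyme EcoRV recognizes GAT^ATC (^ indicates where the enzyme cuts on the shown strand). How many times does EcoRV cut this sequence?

GATATC occurs starting at positions 60, 79, 105.
EcoRV cuts at 3 sites.

3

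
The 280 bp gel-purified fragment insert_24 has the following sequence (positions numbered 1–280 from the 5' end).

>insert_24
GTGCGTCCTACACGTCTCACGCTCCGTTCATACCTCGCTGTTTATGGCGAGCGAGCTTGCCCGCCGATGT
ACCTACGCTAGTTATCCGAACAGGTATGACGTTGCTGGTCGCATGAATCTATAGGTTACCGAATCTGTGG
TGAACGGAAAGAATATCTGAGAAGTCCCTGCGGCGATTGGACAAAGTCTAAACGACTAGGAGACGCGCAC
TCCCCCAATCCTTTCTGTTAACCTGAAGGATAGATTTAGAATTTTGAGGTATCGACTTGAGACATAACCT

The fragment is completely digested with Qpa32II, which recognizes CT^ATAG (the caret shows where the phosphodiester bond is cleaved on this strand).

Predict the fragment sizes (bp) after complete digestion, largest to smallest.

The Qpa32II site (CTATAG) starts at position 119.
Qpa32II cuts after base 2 of each site, so after position 120.
Linear molecule, 1 cut → 2 fragments:
  1–120 → 120 bp
  121–280 → 160 bp
Sorted largest to smallest: 160, 120 bp.

160, 120 bp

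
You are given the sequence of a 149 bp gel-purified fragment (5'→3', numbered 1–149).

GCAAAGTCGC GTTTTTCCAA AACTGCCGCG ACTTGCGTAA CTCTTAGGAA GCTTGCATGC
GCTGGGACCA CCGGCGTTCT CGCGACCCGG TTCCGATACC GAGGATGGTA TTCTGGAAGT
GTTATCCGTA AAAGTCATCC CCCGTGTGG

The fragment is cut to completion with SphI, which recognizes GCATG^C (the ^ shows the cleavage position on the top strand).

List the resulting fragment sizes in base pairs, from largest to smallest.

The SphI site (GCATGC) starts at position 55.
SphI cuts after base 5 of each site (before the last base), so after position 59.
Linear molecule, 1 cut → 2 fragments:
  1–59 → 59 bp
  60–149 → 90 bp
Sorted largest to smallest: 90, 59 bp.

90, 59 bp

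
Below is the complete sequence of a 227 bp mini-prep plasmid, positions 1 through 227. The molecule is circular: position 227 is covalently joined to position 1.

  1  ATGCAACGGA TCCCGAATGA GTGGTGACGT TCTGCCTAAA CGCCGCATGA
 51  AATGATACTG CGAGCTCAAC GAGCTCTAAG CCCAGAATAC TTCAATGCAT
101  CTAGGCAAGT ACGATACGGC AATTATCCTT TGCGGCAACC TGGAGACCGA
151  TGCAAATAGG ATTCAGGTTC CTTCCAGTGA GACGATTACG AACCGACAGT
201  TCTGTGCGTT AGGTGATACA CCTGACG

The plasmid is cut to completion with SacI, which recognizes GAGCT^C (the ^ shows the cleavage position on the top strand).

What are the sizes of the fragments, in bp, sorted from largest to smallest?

218, 9 bp

SacI sites (GAGCTC) start at positions 62, 71.
SacI cuts after base 5 of each site (before the last base), so after positions 66, 75.
Circular molecule, 2 cuts → 2 fragments:
  67–75 → 9 bp
  76–227 then 1–66 → 152 + 66 = 218 bp
Sorted largest to smallest: 218, 9 bp.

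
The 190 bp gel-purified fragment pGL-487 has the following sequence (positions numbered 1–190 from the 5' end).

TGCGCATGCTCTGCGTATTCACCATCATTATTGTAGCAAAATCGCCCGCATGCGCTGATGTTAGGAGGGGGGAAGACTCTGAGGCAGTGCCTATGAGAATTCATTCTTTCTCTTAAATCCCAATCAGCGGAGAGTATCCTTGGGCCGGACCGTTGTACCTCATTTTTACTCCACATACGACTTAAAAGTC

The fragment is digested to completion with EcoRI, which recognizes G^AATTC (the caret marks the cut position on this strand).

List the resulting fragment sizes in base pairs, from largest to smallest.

97, 93 bp

The EcoRI site (GAATTC) starts at position 97.
EcoRI cuts after the first base of each site, so after position 97.
Linear molecule, 1 cut → 2 fragments:
  1–97 → 97 bp
  98–190 → 93 bp
Sorted largest to smallest: 97, 93 bp.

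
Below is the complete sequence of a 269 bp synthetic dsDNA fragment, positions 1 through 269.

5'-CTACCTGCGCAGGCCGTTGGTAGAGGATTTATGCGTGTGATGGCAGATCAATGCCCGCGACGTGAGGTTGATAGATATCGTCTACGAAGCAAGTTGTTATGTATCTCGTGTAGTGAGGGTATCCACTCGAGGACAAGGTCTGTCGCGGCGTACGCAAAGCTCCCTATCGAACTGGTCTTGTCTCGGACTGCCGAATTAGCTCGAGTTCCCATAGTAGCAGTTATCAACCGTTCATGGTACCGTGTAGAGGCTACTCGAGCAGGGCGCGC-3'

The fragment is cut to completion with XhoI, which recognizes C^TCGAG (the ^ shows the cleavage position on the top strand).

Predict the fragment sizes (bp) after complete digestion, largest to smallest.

XhoI sites (CTCGAG) start at positions 126, 200, 254.
XhoI cuts after the first base of each site, so after positions 126, 200, 254.
Linear molecule, 3 cuts → 4 fragments:
  1–126 → 126 bp
  127–200 → 74 bp
  201–254 → 54 bp
  255–269 → 15 bp
Sorted largest to smallest: 126, 74, 54, 15 bp.

126, 74, 54, 15 bp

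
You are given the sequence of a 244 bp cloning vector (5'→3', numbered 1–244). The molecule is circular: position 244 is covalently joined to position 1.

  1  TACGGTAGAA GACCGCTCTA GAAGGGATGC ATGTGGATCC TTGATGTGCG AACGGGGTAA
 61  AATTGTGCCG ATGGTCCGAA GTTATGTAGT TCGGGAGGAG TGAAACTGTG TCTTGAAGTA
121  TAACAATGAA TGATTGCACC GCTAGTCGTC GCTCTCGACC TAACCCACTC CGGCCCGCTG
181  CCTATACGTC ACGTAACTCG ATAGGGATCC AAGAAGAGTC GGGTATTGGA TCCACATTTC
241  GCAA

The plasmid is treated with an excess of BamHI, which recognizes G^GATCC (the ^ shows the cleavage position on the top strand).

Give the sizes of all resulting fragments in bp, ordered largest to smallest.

BamHI sites (GGATCC) start at positions 35, 205, 228.
BamHI cuts after the first base of each site, so after positions 35, 205, 228.
Circular molecule, 3 cuts → 3 fragments:
  36–205 → 170 bp
  206–228 → 23 bp
  229–244 then 1–35 → 16 + 35 = 51 bp
Sorted largest to smallest: 170, 51, 23 bp.

170, 51, 23 bp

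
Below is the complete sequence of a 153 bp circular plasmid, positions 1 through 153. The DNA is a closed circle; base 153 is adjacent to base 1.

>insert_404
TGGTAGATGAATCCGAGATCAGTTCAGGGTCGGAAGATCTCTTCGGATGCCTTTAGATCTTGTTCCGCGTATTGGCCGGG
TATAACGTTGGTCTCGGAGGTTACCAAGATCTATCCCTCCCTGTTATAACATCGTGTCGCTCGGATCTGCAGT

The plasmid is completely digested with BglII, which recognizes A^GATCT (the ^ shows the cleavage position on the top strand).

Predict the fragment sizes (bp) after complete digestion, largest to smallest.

81, 52, 20 bp

BglII sites (AGATCT) start at positions 35, 55, 107.
BglII cuts after the first base of each site, so after positions 35, 55, 107.
Circular molecule, 3 cuts → 3 fragments:
  36–55 → 20 bp
  56–107 → 52 bp
  108–153 then 1–35 → 46 + 35 = 81 bp
Sorted largest to smallest: 81, 52, 20 bp.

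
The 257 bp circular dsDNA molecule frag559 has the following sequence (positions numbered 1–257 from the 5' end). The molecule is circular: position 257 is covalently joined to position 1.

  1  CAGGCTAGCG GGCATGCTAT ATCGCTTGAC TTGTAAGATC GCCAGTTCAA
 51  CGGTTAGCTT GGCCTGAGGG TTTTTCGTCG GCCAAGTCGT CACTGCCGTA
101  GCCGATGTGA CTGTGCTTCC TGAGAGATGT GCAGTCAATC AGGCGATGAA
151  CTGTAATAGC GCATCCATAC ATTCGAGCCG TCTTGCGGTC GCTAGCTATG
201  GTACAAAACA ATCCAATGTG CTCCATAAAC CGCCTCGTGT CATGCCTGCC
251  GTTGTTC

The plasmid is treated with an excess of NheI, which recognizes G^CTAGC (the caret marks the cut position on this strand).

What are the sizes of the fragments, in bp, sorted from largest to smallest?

NheI sites (GCTAGC) start at positions 4, 191.
NheI cuts after the first base of each site, so after positions 4, 191.
Circular molecule, 2 cuts → 2 fragments:
  5–191 → 187 bp
  192–257 then 1–4 → 66 + 4 = 70 bp
Sorted largest to smallest: 187, 70 bp.

187, 70 bp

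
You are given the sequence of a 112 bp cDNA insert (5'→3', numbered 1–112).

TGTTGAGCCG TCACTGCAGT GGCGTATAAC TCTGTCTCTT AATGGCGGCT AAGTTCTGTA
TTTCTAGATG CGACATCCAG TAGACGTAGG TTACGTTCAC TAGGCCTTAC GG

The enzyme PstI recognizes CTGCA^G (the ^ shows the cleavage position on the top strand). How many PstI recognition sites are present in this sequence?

CTGCAG occurs starting at position 14.
PstI cuts at 1 site.

1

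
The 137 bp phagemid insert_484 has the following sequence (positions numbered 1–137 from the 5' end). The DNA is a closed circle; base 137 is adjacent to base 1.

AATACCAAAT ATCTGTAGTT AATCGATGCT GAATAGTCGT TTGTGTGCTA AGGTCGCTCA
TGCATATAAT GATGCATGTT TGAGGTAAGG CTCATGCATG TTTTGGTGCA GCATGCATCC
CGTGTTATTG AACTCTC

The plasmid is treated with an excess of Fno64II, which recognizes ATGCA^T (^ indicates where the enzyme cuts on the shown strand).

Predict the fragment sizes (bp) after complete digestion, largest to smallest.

Fno64II sites (ATGCAT) start at positions 60, 72, 94, 113.
Fno64II cuts after base 5 of each site (before the last base), so after positions 64, 76, 98, 117.
Circular molecule, 4 cuts → 4 fragments:
  65–76 → 12 bp
  77–98 → 22 bp
  99–117 → 19 bp
  118–137 then 1–64 → 20 + 64 = 84 bp
Sorted largest to smallest: 84, 22, 19, 12 bp.

84, 22, 19, 12 bp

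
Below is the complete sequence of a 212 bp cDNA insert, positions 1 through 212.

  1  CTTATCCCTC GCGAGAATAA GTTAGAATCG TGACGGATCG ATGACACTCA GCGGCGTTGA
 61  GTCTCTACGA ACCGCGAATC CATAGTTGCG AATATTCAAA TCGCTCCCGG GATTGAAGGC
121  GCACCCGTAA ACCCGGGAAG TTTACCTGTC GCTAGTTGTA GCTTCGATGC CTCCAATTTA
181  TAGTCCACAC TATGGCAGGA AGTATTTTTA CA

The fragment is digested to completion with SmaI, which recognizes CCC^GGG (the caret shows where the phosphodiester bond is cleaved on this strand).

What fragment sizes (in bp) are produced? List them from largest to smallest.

108, 78, 26 bp

SmaI sites (CCCGGG) start at positions 106, 132.
SmaI cuts after base 3 of each site, so after positions 108, 134.
Linear molecule, 2 cuts → 3 fragments:
  1–108 → 108 bp
  109–134 → 26 bp
  135–212 → 78 bp
Sorted largest to smallest: 108, 78, 26 bp.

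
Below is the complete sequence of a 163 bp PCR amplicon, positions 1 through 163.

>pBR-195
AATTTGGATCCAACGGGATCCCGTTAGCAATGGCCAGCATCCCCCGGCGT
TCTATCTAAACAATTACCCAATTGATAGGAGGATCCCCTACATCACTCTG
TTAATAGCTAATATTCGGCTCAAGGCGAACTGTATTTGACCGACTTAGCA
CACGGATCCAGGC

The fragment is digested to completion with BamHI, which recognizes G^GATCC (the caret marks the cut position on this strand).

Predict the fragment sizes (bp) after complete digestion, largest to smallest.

73, 65, 10, 9, 6 bp

BamHI sites (GGATCC) start at positions 6, 16, 81, 154.
BamHI cuts after the first base of each site, so after positions 6, 16, 81, 154.
Linear molecule, 4 cuts → 5 fragments:
  1–6 → 6 bp
  7–16 → 10 bp
  17–81 → 65 bp
  82–154 → 73 bp
  155–163 → 9 bp
Sorted largest to smallest: 73, 65, 10, 9, 6 bp.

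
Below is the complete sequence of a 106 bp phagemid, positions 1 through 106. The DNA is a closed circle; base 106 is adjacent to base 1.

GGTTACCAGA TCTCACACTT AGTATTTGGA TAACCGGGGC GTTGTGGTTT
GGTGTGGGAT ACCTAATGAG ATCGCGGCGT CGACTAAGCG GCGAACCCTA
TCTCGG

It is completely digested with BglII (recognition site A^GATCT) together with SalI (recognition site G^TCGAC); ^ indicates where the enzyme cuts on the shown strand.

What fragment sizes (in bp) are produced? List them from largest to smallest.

71, 35 bp

The BglII site (AGATCT) starts at position 8.
BglII cuts after the first base of each site, so after position 8.
The SalI site (GTCGAC) starts at position 79.
SalI cuts after the first base of each site, so after position 79.
Combined cut positions: 8, 79.
Circular molecule, 2 cuts → 2 fragments:
  9–79 → 71 bp
  80–106 then 1–8 → 27 + 8 = 35 bp
Sorted largest to smallest: 71, 35 bp.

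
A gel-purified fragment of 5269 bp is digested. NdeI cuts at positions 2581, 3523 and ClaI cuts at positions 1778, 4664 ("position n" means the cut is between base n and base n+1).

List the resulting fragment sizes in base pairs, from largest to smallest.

1778, 1141, 942, 803, 605 bp

Combined cut positions (sorted): 1778, 2581, 3523, 4664.
Linear molecule, 4 cuts → 5 fragments:
  1778 − 0 = 1778 bp
  2581 − 1778 = 803 bp
  3523 − 2581 = 942 bp
  4664 − 3523 = 1141 bp
  5269 − 4664 = 605 bp
Sorted largest to smallest: 1778, 1141, 942, 803, 605 bp.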